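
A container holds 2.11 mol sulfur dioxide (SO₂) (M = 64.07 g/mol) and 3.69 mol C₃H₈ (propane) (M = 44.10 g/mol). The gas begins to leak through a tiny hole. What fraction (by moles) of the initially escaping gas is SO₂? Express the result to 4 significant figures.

Rate_i ∝ x_i/√M_i (Graham's law weighted by mole fraction), so the effusate composition follows n_i/√M_i.
So x_SO₂ in the escaping gas = (n_SO₂/√M_SO₂) / Σ(n_i/√M_i)
= (2.11/√64.07) / (2.11/√64.07 + 3.69/√44.10) = 0.2636/(0.2636 + 0.5557) = 0.3218.

0.3218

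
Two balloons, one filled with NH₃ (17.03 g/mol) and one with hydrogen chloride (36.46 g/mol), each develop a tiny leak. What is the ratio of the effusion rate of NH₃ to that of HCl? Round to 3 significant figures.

1.46

Since effusion rate ∝ 1/√M, rate_NH₃/rate_HCl = √(M_HCl/M_NH₃) = √(36.46/17.03) = √2.141 = 1.46.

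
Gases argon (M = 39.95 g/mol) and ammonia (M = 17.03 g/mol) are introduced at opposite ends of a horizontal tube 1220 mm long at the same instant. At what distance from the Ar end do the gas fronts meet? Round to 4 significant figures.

Graham's law gives d_Ar/d_NH₃ = rate_Ar/rate_NH₃ = √(M_NH₃/M_Ar) = √(17.03/39.95) = 0.6529.
With d_Ar + d_NH₃ = 1220 mm, d_NH₃ = 1220/(1 + 0.6529) = 738.1 mm.
d_Ar = 1220 − 738.1 = 481.9 mm.

481.9 mm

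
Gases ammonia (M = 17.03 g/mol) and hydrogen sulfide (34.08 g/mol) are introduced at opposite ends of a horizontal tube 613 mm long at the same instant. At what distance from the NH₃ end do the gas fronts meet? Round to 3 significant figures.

359 mm

Distances travelled in equal time are proportional to diffusion rates, so d_NH₃/d_H₂S = √(M_H₂S/M_NH₃) = √(34.08/17.03) = 1.415.
With d_NH₃ + d_H₂S = 613 mm, d_H₂S = 613/(1 + 1.415) = 253.9 mm.
d_NH₃ = 613 − 253.9 = 359 mm.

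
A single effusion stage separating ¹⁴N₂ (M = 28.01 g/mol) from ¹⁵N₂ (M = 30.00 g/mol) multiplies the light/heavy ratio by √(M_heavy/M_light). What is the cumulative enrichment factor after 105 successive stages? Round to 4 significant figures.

36.72

The single-stage factor is √(M_heavy/M_light), so 105 stages give [√(30.00/28.01)]^105 = (30.00/28.01)^(105/2).
= 1.07105^(105/2) = 36.72.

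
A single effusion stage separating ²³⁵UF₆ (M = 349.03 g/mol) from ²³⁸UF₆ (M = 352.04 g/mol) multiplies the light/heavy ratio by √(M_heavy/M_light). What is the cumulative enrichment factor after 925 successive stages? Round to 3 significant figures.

53.1

Each stage multiplies the ratio by α = √(352.04/349.03), so after 925 stages the overall factor is α^925 = (352.04/349.03)^(925/2).
= 1.00862^(925/2) = 53.1.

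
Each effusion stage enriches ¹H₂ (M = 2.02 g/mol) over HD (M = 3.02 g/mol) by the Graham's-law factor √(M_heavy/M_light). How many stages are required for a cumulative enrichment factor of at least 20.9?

16

With α = √(3.02/2.02) per stage, ln α = ½ ln(1.49505) = 0.2011.
Need α^N ≥ 20.9 ⇒ N ≥ ln(20.9) / ln α = 3.040 / 0.2011 = 15.12.
Minimum whole number of stages: N = 16.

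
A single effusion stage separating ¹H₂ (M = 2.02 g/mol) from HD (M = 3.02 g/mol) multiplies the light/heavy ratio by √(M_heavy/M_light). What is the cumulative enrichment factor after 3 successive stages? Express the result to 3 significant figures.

1.83

Overall factor = α^3 with α = √(3.02/2.02), i.e. (3.02/2.02)^(3/2).
= 1.49505^(3/2) = 1.83.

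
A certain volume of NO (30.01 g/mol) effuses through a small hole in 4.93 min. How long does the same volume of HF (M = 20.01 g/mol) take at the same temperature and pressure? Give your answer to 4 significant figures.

4.026 min

Using Graham's law: t_HF/t_NO = √(M_HF/M_NO) = √(20.01/30.01) = √0.6668 = 0.8166.
So the time for HF is 4.93 × 0.8166 = 4.026 min.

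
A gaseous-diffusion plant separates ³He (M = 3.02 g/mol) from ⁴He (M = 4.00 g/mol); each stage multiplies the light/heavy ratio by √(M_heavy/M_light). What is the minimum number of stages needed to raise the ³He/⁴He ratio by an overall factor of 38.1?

Single-stage factor α = √(4.00/3.02), so ln α = ½ ln(1.32450) = 0.1405.
Need α^N ≥ 38.1 ⇒ N ≥ ln(38.1) / ln α = 3.640 / 0.1405 = 25.91.
So at least 26 stages are needed.

26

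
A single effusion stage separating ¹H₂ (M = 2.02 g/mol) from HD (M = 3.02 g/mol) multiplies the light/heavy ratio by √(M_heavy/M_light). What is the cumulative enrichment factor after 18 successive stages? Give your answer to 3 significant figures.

Each stage multiplies the ratio by α = √(3.02/2.02), so after 18 stages the overall factor is α^18 = (3.02/2.02)^(18/2).
= 1.49505^9 = 37.3.

37.3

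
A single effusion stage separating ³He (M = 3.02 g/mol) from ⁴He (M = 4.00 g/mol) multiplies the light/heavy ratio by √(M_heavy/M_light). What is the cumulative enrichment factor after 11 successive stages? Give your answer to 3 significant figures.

4.69

The single-stage factor is √(M_heavy/M_light), so 11 stages give [√(4.00/3.02)]^11 = (4.00/3.02)^(11/2).
= 1.32450^(11/2) = 4.69.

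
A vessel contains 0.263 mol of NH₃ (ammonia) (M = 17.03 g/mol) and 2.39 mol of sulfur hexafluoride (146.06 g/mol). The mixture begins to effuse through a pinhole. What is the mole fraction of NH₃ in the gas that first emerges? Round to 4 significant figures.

Effusion rate of each component ∝ n_i/√M_i (partial pressure × 1/√M).
So x_NH₃ in the escaping gas = (n_NH₃/√M_NH₃) / Σ(n_i/√M_i)
= (0.263/√17.03) / (0.263/√17.03 + 2.39/√146.06) = 0.06373/(0.06373 + 0.1978) = 0.2437.

0.2437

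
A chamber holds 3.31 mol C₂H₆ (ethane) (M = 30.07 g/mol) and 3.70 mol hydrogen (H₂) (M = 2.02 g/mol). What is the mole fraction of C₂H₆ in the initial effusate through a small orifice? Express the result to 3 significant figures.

The effusion rate of species i is ∝ p_i/√M_i ∝ n_i/√M_i.
Mole fraction of C₂H₆ in the effusate = (n_C₂H₆/√M_C₂H₆) / (n_C₂H₆/√M_C₂H₆ + n_H₂/√M_H₂)
= (3.31/√30.07) / (3.31/√30.07 + 3.70/√2.02) = 0.6036/(0.6036 + 2.603) = 0.188.

0.188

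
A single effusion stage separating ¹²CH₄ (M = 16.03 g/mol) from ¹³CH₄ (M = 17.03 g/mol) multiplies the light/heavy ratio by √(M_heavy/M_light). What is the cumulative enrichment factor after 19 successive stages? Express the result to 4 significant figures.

Each stage multiplies the ratio by α = √(17.03/16.03), so after 19 stages the overall factor is α^19 = (17.03/16.03)^(19/2).
= 1.06238^(19/2) = 1.777.

1.777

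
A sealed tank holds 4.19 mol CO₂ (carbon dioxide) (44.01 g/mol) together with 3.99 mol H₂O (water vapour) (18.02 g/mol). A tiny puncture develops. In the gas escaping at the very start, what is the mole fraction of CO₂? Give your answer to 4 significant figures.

The effusion rate of species i is ∝ p_i/√M_i ∝ n_i/√M_i.
So x_CO₂ in the escaping gas = (n_CO₂/√M_CO₂) / Σ(n_i/√M_i)
= (4.19/√44.01) / (4.19/√44.01 + 3.99/√18.02) = 0.6316/(0.6316 + 0.9399) = 0.4019.

0.4019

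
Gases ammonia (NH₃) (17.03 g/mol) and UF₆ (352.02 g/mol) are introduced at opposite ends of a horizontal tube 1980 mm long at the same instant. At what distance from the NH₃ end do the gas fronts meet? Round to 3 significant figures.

1620 mm

Distances travelled in equal time are proportional to diffusion rates, so d_NH₃/d_UF₆ = √(M_UF₆/M_NH₃) = √(352.02/17.03) = 4.546.
With d_NH₃ + d_UF₆ = 1980 mm, d_UF₆ = 1980/(1 + 4.546) = 357.0 mm.
d_NH₃ = 1980 − 357.0 = 1620 mm.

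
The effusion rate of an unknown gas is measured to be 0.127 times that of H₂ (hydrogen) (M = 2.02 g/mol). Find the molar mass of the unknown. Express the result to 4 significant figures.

125.2 g/mol

Using Graham's law: rate_X/rate_H₂ = √(M_H₂/M_X).
0.127 = √(2.02/M_X)
M_X = 2.02 / 0.127² = 2.02 / 0.01613 = 125.2 g/mol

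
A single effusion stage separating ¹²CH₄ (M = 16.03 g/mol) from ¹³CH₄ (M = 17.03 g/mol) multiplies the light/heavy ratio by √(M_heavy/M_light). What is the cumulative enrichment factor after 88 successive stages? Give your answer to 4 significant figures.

14.33

The single-stage factor is √(M_heavy/M_light), so 88 stages give [√(17.03/16.03)]^88 = (17.03/16.03)^(88/2).
= 1.06238^44 = 14.33.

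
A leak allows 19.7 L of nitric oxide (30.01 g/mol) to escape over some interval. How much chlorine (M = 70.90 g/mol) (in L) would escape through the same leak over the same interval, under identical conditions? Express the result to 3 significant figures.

From Graham's law, rate_Cl₂/rate_NO = √(M_NO/M_Cl₂) = √(30.01/70.90) = √0.4233 = 0.6506.
So the volume for Cl₂ is 19.7 × 0.6506 = 12.8 L.

12.8 L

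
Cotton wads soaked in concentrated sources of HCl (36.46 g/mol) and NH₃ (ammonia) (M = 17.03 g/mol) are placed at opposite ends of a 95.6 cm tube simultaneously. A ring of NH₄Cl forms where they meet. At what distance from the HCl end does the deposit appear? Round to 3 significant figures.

38.8 cm

Distances travelled in equal time are proportional to diffusion rates, so d_HCl/d_NH₃ = √(M_NH₃/M_HCl) = √(17.03/36.46) = 0.6834.
With d_HCl + d_NH₃ = 95.6 cm, d_NH₃ = 95.6/(1 + 0.6834) = 56.79 cm.
d_HCl = 95.6 − 56.79 = 38.8 cm.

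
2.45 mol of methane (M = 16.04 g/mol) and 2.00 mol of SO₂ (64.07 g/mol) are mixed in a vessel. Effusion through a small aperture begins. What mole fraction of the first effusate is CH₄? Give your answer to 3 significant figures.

Rate_i ∝ x_i/√M_i (Graham's law weighted by mole fraction), so the effusate composition follows n_i/√M_i.
Mole fraction of CH₄ in the effusate = (n_CH₄/√M_CH₄) / (n_CH₄/√M_CH₄ + n_SO₂/√M_SO₂)
= (2.45/√16.04) / (2.45/√16.04 + 2.00/√64.07) = 0.6117/(0.6117 + 0.2499) = 0.710.

0.710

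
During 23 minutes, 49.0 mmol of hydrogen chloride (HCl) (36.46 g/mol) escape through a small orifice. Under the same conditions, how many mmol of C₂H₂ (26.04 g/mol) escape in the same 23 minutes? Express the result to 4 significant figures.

57.98 mmol

By Graham's law, rate_C₂H₂/rate_HCl = √(M_HCl/M_C₂H₂) = √(36.46/26.04) = √1.400 = 1.183.
So the amount for C₂H₂ is 49.0 × 1.183 = 57.98 mmol.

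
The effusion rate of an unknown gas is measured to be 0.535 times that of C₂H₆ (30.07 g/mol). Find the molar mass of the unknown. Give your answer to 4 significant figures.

Since effusion rate ∝ 1/√M, rate_X/rate_C₂H₆ = √(M_C₂H₆/M_X).
0.535 = √(30.07/M_X)
M_X = 30.07 / 0.535² = 30.07 / 0.2862 = 105.1 g/mol

105.1 g/mol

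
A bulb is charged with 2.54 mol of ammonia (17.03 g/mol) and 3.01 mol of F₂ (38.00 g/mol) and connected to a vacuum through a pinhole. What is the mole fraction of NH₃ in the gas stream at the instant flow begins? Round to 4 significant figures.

Each component's effusion rate ∝ (its partial pressure)·(1/√M) ∝ n_i/√M_i.
Mole fraction of NH₃ in the effusate = (n_NH₃/√M_NH₃) / (n_NH₃/√M_NH₃ + n_F₂/√M_F₂)
= (2.54/√17.03) / (2.54/√17.03 + 3.01/√38.00) = 0.6155/(0.6155 + 0.4883) = 0.5576.

0.5576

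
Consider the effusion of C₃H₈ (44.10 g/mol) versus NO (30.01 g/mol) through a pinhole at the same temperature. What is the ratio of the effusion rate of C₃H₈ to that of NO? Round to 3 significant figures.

Graham's law gives rate_C₃H₈/rate_NO = √(M_NO/M_C₃H₈) = √(30.01/44.10) = √0.6805 = 0.825.

0.825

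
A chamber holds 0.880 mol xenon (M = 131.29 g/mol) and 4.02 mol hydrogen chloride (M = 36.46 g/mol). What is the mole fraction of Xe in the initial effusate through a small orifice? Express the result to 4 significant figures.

0.1034

Rate_i ∝ x_i/√M_i (Graham's law weighted by mole fraction), so the effusate composition follows n_i/√M_i.
x_Xe(eff) = (n_Xe/√M_Xe) / (n_Xe/√M_Xe + n_HCl/√M_HCl)
= (0.880/√131.29) / (0.880/√131.29 + 4.02/√36.46) = 0.07680/(0.07680 + 0.6658) = 0.1034.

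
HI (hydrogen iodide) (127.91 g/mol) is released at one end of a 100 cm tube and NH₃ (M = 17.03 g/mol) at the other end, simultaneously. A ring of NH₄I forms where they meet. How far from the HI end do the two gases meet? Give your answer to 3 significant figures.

26.7 cm

Distances travelled in equal time are proportional to diffusion rates, so d_HI/d_NH₃ = √(M_NH₃/M_HI) = √(17.03/127.91) = 0.3649.
With d_HI + d_NH₃ = 100 cm, d_NH₃ = 100/(1 + 0.3649) = 73.27 cm.
d_HI = 100 − 73.27 = 26.7 cm.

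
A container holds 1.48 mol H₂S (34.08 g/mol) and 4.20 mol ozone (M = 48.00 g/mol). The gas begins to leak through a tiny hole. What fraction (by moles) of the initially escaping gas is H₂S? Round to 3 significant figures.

Rate_i ∝ x_i/√M_i (Graham's law weighted by mole fraction), so the effusate composition follows n_i/√M_i.
x_H₂S(eff) = (n_H₂S/√M_H₂S) / (n_H₂S/√M_H₂S + n_O₃/√M_O₃)
= (1.48/√34.08) / (1.48/√34.08 + 4.20/√48.00) = 0.2535/(0.2535 + 0.6062) = 0.295.

0.295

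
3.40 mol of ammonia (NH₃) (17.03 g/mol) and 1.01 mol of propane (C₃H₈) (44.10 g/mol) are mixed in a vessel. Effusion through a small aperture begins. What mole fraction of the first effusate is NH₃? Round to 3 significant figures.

0.844

Each component's effusion rate ∝ (its partial pressure)·(1/√M) ∝ n_i/√M_i.
So x_NH₃ in the escaping gas = (n_NH₃/√M_NH₃) / Σ(n_i/√M_i)
= (3.40/√17.03) / (3.40/√17.03 + 1.01/√44.10) = 0.8239/(0.8239 + 0.1521) = 0.844.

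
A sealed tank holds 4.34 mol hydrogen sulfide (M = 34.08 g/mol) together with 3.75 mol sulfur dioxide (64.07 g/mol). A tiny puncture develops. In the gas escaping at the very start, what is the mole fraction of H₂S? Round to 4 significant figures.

0.6134

The effusion rate of species i is ∝ p_i/√M_i ∝ n_i/√M_i.
Mole fraction of H₂S in the effusate = (n_H₂S/√M_H₂S) / (n_H₂S/√M_H₂S + n_SO₂/√M_SO₂)
= (4.34/√34.08) / (4.34/√34.08 + 3.75/√64.07) = 0.7434/(0.7434 + 0.4685) = 0.6134.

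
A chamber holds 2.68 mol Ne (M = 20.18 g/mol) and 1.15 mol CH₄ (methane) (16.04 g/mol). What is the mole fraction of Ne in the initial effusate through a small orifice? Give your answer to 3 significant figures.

0.675

Rate_i ∝ x_i/√M_i (Graham's law weighted by mole fraction), so the effusate composition follows n_i/√M_i.
Mole fraction of Ne in the effusate = (n_Ne/√M_Ne) / (n_Ne/√M_Ne + n_CH₄/√M_CH₄)
= (2.68/√20.18) / (2.68/√20.18 + 1.15/√16.04) = 0.5966/(0.5966 + 0.2871) = 0.675.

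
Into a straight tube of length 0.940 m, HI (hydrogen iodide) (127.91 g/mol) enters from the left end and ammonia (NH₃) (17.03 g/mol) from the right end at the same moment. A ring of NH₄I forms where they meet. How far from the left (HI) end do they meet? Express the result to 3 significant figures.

The fronts meet when d_HI + d_NH₃ = L with d_HI/d_NH₃ = √(M_NH₃/M_HI) (Graham's law). Here √(M_NH₃/M_HI) = √(17.03/127.91) = 0.3649.
With d_HI + d_NH₃ = 0.940 m, d_NH₃ = 0.940/(1 + 0.3649) = 0.6887 m.
d_HI = 0.940 − 0.6887 = 0.251 m.

0.251 m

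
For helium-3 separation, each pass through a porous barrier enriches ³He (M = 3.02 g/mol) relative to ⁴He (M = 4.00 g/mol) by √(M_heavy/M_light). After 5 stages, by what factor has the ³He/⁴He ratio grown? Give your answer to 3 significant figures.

The single-stage factor is √(M_heavy/M_light), so 5 stages give [√(4.00/3.02)]^5 = (4.00/3.02)^(5/2).
= 1.32450^(5/2) = 2.02.

2.02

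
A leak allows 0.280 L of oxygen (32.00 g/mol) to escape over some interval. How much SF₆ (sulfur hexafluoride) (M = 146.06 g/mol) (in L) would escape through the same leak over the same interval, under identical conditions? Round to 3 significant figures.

0.131 L

Graham's law gives rate_SF₆/rate_O₂ = √(M_O₂/M_SF₆) = √(32.00/146.06) = √0.2191 = 0.4681.
So the volume for SF₆ is 0.280 × 0.4681 = 0.131 L.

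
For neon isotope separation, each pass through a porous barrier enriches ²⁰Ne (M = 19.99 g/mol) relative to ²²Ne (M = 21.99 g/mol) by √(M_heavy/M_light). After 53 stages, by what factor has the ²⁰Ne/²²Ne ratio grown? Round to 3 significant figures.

12.5

The single-stage factor is √(M_heavy/M_light), so 53 stages give [√(21.99/19.99)]^53 = (21.99/19.99)^(53/2).
= 1.10005^(53/2) = 12.5.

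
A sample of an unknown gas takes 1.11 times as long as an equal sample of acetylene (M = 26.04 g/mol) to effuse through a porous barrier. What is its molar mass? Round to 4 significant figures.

32.08 g/mol

By Graham's law, t_X/t_C₂H₂ = √(M_X/M_C₂H₂).
1.11 = √(M_X/26.04)
M_X = 26.04 × 1.11² = 26.04 × 1.232 = 32.08 g/mol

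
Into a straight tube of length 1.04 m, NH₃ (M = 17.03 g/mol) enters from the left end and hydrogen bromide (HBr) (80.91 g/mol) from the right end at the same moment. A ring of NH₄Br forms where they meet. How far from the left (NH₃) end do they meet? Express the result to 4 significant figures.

The fronts meet when d_NH₃ + d_HBr = L with d_NH₃/d_HBr = √(M_HBr/M_NH₃) (Graham's law). Here √(M_HBr/M_NH₃) = √(80.91/17.03) = 2.180.
With d_NH₃ + d_HBr = 1.04 m, d_HBr = 1.04/(1 + 2.180) = 0.3271 m.
d_NH₃ = 1.04 − 0.3271 = 0.7129 m.

0.7129 m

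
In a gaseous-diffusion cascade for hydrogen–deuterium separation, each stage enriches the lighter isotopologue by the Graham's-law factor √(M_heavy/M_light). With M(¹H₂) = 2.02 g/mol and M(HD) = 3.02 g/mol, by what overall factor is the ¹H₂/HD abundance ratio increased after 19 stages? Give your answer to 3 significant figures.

45.6

The single-stage factor is √(M_heavy/M_light), so 19 stages give [√(3.02/2.02)]^19 = (3.02/2.02)^(19/2).
= 1.49505^(19/2) = 45.6.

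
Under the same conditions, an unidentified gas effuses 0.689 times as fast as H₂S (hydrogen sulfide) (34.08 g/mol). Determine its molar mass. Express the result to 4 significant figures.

Since effusion rate ∝ 1/√M, rate_X/rate_H₂S = √(M_H₂S/M_X).
0.689 = √(34.08/M_X)
M_X = 34.08 / 0.689² = 34.08 / 0.4747 = 71.79 g/mol

71.79 g/mol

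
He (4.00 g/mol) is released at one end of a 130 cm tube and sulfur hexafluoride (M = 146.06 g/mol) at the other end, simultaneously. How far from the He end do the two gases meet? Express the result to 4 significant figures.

111.5 cm

The fronts meet when d_He + d_SF₆ = L with d_He/d_SF₆ = √(M_SF₆/M_He) (Graham's law). Here √(M_SF₆/M_He) = √(146.06/4.00) = 6.043.
With d_He + d_SF₆ = 130 cm, d_SF₆ = 130/(1 + 6.043) = 18.46 cm.
d_He = 130 − 18.46 = 111.5 cm.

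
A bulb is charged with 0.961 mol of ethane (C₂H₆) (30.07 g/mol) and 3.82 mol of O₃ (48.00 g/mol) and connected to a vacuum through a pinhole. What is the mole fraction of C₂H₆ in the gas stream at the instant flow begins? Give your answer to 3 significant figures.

Rate_i ∝ x_i/√M_i (Graham's law weighted by mole fraction), so the effusate composition follows n_i/√M_i.
So x_C₂H₆ in the escaping gas = (n_C₂H₆/√M_C₂H₆) / Σ(n_i/√M_i)
= (0.961/√30.07) / (0.961/√30.07 + 3.82/√48.00) = 0.1752/(0.1752 + 0.5514) = 0.241.

0.241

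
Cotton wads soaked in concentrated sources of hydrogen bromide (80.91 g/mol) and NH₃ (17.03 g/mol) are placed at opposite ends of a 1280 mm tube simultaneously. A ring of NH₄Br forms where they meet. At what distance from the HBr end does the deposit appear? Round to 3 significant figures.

In equal time, each gas travels a distance ∝ its rate ∝ 1/√M, so d_HBr/d_NH₃ = √(M_NH₃/M_HBr) = √(17.03/80.91) = 0.4588.
With d_HBr + d_NH₃ = 1280 mm, d_NH₃ = 1280/(1 + 0.4588) = 877.4 mm.
d_HBr = 1280 − 877.4 = 403 mm.

403 mm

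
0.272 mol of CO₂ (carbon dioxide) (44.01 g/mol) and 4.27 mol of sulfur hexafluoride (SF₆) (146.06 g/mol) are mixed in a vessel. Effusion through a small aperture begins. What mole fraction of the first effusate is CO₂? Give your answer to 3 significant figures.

0.104

Rate_i ∝ x_i/√M_i (Graham's law weighted by mole fraction), so the effusate composition follows n_i/√M_i.
Mole fraction of CO₂ in the effusate = (n_CO₂/√M_CO₂) / (n_CO₂/√M_CO₂ + n_SF₆/√M_SF₆)
= (0.272/√44.01) / (0.272/√44.01 + 4.27/√146.06) = 0.04100/(0.04100 + 0.3533) = 0.104.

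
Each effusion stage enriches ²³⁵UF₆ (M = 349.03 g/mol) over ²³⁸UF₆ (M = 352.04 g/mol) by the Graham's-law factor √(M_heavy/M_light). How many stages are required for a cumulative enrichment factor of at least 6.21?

With α = √(352.04/349.03) per stage, ln α = ½ ln(1.00862) = 0.004293.
Need α^N ≥ 6.21 ⇒ N ≥ ln(6.21) / ln α = 1.826 / 0.004293 = 425.34.
Minimum whole number of stages: N = 426.

426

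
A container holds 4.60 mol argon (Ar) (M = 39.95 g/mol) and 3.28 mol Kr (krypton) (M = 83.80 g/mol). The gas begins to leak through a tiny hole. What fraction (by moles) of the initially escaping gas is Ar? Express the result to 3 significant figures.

0.670

Rate_i ∝ x_i/√M_i (Graham's law weighted by mole fraction), so the effusate composition follows n_i/√M_i.
x_Ar(eff) = (n_Ar/√M_Ar) / (n_Ar/√M_Ar + n_Kr/√M_Kr)
= (4.60/√39.95) / (4.60/√39.95 + 3.28/√83.80) = 0.7278/(0.7278 + 0.3583) = 0.670.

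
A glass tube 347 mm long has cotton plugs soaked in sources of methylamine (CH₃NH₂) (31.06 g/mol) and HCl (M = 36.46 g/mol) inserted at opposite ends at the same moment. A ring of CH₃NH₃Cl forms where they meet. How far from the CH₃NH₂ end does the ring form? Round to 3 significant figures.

180 mm

Distances travelled in equal time are proportional to diffusion rates, so d_CH₃NH₂/d_HCl = √(M_HCl/M_CH₃NH₂) = √(36.46/31.06) = 1.083.
With d_CH₃NH₂ + d_HCl = 347 mm, d_HCl = 347/(1 + 1.083) = 166.6 mm.
d_CH₃NH₂ = 347 − 166.6 = 180 mm.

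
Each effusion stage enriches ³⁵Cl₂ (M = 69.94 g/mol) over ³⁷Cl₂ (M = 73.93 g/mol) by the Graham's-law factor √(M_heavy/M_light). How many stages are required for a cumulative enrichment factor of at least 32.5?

126

Single-stage factor α = √(73.93/69.94), so ln α = ½ ln(1.05705) = 0.02774.
Need α^N ≥ 32.5 ⇒ N ≥ ln(32.5) / ln α = 3.481 / 0.02774 = 125.49.
So at least 126 stages are needed.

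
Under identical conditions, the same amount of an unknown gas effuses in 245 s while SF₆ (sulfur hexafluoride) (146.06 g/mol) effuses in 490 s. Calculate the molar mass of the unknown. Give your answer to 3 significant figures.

From Graham's law, t_X/t_SF₆ = √(M_X/M_SF₆).
245/490 = 0.5000 = √(M_X/146.06)
M_X = 146.06 × 0.5000² = 146.06 × 0.2500 = 36.5 g/mol

36.5 g/mol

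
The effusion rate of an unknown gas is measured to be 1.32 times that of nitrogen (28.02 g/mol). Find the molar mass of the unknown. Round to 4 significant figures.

16.08 g/mol

From Graham's law, rate_X/rate_N₂ = √(M_N₂/M_X).
1.32 = √(28.02/M_X)
M_X = 28.02 / 1.32² = 28.02 / 1.742 = 16.08 g/mol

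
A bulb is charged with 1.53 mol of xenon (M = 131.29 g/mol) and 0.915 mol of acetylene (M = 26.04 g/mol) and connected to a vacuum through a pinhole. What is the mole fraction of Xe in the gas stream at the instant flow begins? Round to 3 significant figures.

0.427

Rate_i ∝ x_i/√M_i (Graham's law weighted by mole fraction), so the effusate composition follows n_i/√M_i.
So x_Xe in the escaping gas = (n_Xe/√M_Xe) / Σ(n_i/√M_i)
= (1.53/√131.29) / (1.53/√131.29 + 0.915/√26.04) = 0.1335/(0.1335 + 0.1793) = 0.427.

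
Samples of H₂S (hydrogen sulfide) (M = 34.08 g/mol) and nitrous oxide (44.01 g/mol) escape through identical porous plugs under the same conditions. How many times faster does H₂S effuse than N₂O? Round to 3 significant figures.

Graham's law gives rate_H₂S/rate_N₂O = √(M_N₂O/M_H₂S) = √(44.01/34.08) = √1.291 = 1.14.

1.14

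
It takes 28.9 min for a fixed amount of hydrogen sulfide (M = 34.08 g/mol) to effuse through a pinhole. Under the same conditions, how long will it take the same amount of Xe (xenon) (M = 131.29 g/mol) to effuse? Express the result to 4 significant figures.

Graham's law gives t_Xe/t_H₂S = √(M_Xe/M_H₂S) = √(131.29/34.08) = √3.852 = 1.963.
So the time for Xe is 28.9 × 1.963 = 56.72 min.

56.72 min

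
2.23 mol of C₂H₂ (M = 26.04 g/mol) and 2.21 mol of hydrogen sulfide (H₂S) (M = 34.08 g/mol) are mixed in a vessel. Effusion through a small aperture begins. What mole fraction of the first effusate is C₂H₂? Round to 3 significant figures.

0.536

Effusion rate of each component ∝ n_i/√M_i (partial pressure × 1/√M).
Mole fraction of C₂H₂ in the effusate = (n_C₂H₂/√M_C₂H₂) / (n_C₂H₂/√M_C₂H₂ + n_H₂S/√M_H₂S)
= (2.23/√26.04) / (2.23/√26.04 + 2.21/√34.08) = 0.4370/(0.4370 + 0.3786) = 0.536.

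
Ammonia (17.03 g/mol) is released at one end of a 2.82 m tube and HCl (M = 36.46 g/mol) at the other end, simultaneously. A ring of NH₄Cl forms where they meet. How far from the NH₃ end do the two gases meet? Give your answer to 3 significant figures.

In equal time, each gas travels a distance ∝ its rate ∝ 1/√M, so d_NH₃/d_HCl = √(M_HCl/M_NH₃) = √(36.46/17.03) = 1.463.
With d_NH₃ + d_HCl = 2.82 m, d_HCl = 2.82/(1 + 1.463) = 1.145 m.
d_NH₃ = 2.82 − 1.145 = 1.68 m.

1.68 m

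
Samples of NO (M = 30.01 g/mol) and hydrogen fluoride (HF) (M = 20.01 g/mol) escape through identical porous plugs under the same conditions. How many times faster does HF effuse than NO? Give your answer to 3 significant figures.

1.22

Graham's law gives rate_HF/rate_NO = √(M_NO/M_HF) = √(30.01/20.01) = √1.500 = 1.22.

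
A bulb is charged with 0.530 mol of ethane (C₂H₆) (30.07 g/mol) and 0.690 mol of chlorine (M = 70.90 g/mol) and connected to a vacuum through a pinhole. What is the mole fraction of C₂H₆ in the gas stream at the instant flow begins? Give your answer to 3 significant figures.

0.541

Each component's effusion rate ∝ (its partial pressure)·(1/√M) ∝ n_i/√M_i.
x_C₂H₆(eff) = (n_C₂H₆/√M_C₂H₆) / (n_C₂H₆/√M_C₂H₆ + n_Cl₂/√M_Cl₂)
= (0.530/√30.07) / (0.530/√30.07 + 0.690/√70.90) = 0.09665/(0.09665 + 0.08195) = 0.541.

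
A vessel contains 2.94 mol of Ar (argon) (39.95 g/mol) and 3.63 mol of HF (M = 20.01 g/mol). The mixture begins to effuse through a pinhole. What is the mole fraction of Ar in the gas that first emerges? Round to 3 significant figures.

0.364

The effusion rate of species i is ∝ p_i/√M_i ∝ n_i/√M_i.
x_Ar(eff) = (n_Ar/√M_Ar) / (n_Ar/√M_Ar + n_HF/√M_HF)
= (2.94/√39.95) / (2.94/√39.95 + 3.63/√20.01) = 0.4651/(0.4651 + 0.8115) = 0.364.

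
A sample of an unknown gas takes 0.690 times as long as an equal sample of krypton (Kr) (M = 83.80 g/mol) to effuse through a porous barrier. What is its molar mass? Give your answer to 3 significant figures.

39.9 g/mol

Using Graham's law: t_X/t_Kr = √(M_X/M_Kr).
0.690 = √(M_X/83.80)
M_X = 83.80 × 0.690² = 83.80 × 0.4761 = 39.9 g/mol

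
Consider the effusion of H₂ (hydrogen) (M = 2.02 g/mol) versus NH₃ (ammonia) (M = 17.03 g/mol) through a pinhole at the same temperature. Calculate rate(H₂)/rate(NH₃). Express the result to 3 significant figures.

Using Graham's law: rate_H₂/rate_NH₃ = √(M_NH₃/M_H₂) = √(17.03/2.02) = √8.431 = 2.90.

2.90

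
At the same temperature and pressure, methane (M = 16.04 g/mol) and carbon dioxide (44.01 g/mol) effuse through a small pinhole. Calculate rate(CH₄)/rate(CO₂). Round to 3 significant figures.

1.66

Graham's law gives rate_CH₄/rate_CO₂ = √(M_CO₂/M_CH₄) = √(44.01/16.04) = √2.744 = 1.66.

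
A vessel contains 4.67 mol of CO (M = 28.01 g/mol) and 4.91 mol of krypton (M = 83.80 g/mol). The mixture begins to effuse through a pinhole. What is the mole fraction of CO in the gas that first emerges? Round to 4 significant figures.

The effusion rate of species i is ∝ p_i/√M_i ∝ n_i/√M_i.
x_CO(eff) = (n_CO/√M_CO) / (n_CO/√M_CO + n_Kr/√M_Kr)
= (4.67/√28.01) / (4.67/√28.01 + 4.91/√83.80) = 0.8824/(0.8824 + 0.5364) = 0.6219.

0.6219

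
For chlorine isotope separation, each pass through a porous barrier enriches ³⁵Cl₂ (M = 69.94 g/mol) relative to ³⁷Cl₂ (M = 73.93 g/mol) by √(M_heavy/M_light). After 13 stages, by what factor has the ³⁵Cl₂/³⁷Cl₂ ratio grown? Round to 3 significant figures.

1.43

Overall factor = α^13 with α = √(73.93/69.94), i.e. (73.93/69.94)^(13/2).
= 1.05705^(13/2) = 1.43.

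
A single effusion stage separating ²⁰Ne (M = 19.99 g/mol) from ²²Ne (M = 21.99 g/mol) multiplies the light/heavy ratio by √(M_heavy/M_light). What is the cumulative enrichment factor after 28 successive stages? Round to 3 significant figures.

3.80

After 28 stages the ratio has grown by (√(21.99/19.99))^28 = (21.99/19.99)^(28/2).
= 1.10005^14 = 3.80.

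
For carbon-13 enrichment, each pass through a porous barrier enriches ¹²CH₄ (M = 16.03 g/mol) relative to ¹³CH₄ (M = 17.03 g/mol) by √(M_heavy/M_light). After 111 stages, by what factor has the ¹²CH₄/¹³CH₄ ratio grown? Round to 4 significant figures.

28.75

The single-stage factor is √(M_heavy/M_light), so 111 stages give [√(17.03/16.03)]^111 = (17.03/16.03)^(111/2).
= 1.06238^(111/2) = 28.75.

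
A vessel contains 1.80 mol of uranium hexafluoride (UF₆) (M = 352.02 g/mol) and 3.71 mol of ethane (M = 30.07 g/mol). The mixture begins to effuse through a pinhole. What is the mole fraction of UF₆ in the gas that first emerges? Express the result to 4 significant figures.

Effusion rate of each component ∝ n_i/√M_i (partial pressure × 1/√M).
So x_UF₆ in the escaping gas = (n_UF₆/√M_UF₆) / Σ(n_i/√M_i)
= (1.80/√352.02) / (1.80/√352.02 + 3.71/√30.07) = 0.09594/(0.09594 + 0.6766) = 0.1242.

0.1242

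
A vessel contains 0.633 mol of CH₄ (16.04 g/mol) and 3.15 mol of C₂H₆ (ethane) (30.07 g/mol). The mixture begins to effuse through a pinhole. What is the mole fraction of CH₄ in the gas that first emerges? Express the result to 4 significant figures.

Rate_i ∝ x_i/√M_i (Graham's law weighted by mole fraction), so the effusate composition follows n_i/√M_i.
x_CH₄(eff) = (n_CH₄/√M_CH₄) / (n_CH₄/√M_CH₄ + n_C₂H₆/√M_C₂H₆)
= (0.633/√16.04) / (0.633/√16.04 + 3.15/√30.07) = 0.1581/(0.1581 + 0.5744) = 0.2158.

0.2158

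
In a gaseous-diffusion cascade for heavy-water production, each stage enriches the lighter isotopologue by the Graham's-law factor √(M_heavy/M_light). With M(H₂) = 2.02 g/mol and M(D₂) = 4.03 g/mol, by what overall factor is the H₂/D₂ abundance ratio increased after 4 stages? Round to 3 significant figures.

Each stage multiplies the ratio by α = √(4.03/2.02), so after 4 stages the overall factor is α^4 = (4.03/2.02)^(4/2).
= 1.99505^2 = 3.98.

3.98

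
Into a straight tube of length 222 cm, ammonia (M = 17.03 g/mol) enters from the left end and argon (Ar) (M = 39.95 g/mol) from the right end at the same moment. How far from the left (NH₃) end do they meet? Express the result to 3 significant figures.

Graham's law gives d_NH₃/d_Ar = rate_NH₃/rate_Ar = √(M_Ar/M_NH₃) = √(39.95/17.03) = 1.532.
With d_NH₃ + d_Ar = 222 cm, d_Ar = 222/(1 + 1.532) = 87.69 cm.
d_NH₃ = 222 − 87.69 = 134 cm.

134 cm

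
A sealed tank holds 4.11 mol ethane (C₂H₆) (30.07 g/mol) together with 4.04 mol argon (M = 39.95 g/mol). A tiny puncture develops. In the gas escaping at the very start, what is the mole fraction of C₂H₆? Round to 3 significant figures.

0.540

The effusion rate of species i is ∝ p_i/√M_i ∝ n_i/√M_i.
Mole fraction of C₂H₆ in the effusate = (n_C₂H₆/√M_C₂H₆) / (n_C₂H₆/√M_C₂H₆ + n_Ar/√M_Ar)
= (4.11/√30.07) / (4.11/√30.07 + 4.04/√39.95) = 0.7495/(0.7495 + 0.6392) = 0.540.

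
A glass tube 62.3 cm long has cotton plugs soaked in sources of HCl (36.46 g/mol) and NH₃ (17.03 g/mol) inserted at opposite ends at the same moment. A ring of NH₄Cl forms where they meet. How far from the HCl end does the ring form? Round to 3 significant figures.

Graham's law gives d_HCl/d_NH₃ = rate_HCl/rate_NH₃ = √(M_NH₃/M_HCl) = √(17.03/36.46) = 0.6834.
With d_HCl + d_NH₃ = 62.3 cm, d_NH₃ = 62.3/(1 + 0.6834) = 37.01 cm.
d_HCl = 62.3 − 37.01 = 25.3 cm.

25.3 cm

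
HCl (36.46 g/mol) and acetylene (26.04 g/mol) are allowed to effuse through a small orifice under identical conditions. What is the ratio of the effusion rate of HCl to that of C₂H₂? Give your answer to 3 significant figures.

By Graham's law, rate_HCl/rate_C₂H₂ = √(M_C₂H₂/M_HCl) = √(26.04/36.46) = √0.7142 = 0.845.

0.845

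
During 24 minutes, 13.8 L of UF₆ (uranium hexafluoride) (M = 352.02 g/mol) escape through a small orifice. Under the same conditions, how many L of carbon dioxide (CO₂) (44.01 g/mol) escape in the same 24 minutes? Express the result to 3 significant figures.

39.0 L

Using Graham's law: rate_CO₂/rate_UF₆ = √(M_UF₆/M_CO₂) = √(352.02/44.01) = √7.999 = 2.828.
So the volume for CO₂ is 13.8 × 2.828 = 39.0 L.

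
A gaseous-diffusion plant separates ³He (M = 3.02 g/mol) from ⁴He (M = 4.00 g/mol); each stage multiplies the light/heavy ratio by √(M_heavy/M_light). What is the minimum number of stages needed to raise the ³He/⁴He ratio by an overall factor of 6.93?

14

Single-stage factor α = √(4.00/3.02), so ln α = ½ ln(1.32450) = 0.1405.
Need α^N ≥ 6.93 ⇒ N ≥ ln(6.93) / ln α = 1.936 / 0.1405 = 13.78.
Rounding up, N = 14 stages.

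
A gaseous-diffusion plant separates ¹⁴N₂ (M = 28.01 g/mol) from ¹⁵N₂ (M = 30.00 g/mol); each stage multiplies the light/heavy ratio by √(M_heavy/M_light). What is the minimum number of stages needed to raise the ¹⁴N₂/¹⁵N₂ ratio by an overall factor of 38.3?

Per stage α = (30.00/28.01)^(1/2) = 1.07105^0.5, giving ln α = 0.03432.
Need α^N ≥ 38.3 ⇒ N ≥ ln(38.3) / ln α = 3.645 / 0.03432 = 106.23.
Rounding up, N = 107 stages.

107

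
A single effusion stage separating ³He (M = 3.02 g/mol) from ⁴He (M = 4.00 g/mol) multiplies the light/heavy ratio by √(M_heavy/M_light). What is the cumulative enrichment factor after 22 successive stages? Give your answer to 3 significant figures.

Overall factor = α^22 with α = √(4.00/3.02), i.e. (4.00/3.02)^(22/2).
= 1.32450^11 = 22.0.

22.0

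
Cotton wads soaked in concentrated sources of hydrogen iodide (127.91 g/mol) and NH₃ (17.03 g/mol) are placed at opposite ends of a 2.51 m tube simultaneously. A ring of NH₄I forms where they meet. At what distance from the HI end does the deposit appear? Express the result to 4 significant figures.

In equal time, each gas travels a distance ∝ its rate ∝ 1/√M, so d_HI/d_NH₃ = √(M_NH₃/M_HI) = √(17.03/127.91) = 0.3649.
With d_HI + d_NH₃ = 2.51 m, d_NH₃ = 2.51/(1 + 0.3649) = 1.839 m.
d_HI = 2.51 − 1.839 = 0.6710 m.

0.6710 m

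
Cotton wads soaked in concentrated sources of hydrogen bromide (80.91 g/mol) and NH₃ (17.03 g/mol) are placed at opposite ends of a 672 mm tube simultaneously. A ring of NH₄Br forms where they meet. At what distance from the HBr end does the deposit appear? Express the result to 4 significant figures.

211.3 mm

Distances travelled in equal time are proportional to diffusion rates, so d_HBr/d_NH₃ = √(M_NH₃/M_HBr) = √(17.03/80.91) = 0.4588.
With d_HBr + d_NH₃ = 672 mm, d_NH₃ = 672/(1 + 0.4588) = 460.7 mm.
d_HBr = 672 − 460.7 = 211.3 mm.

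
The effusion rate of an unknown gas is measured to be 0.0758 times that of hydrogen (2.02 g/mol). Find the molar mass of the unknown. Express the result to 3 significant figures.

Using Graham's law: rate_X/rate_H₂ = √(M_H₂/M_X).
0.0758 = √(2.02/M_X)
M_X = 2.02 / 0.0758² = 2.02 / 0.005746 = 352 g/mol

352 g/mol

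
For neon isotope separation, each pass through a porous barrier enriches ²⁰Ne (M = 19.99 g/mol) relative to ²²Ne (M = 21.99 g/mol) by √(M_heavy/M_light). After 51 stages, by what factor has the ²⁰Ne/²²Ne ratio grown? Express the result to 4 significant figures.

11.38

Each stage multiplies the ratio by α = √(21.99/19.99), so after 51 stages the overall factor is α^51 = (21.99/19.99)^(51/2).
= 1.10005^(51/2) = 11.38.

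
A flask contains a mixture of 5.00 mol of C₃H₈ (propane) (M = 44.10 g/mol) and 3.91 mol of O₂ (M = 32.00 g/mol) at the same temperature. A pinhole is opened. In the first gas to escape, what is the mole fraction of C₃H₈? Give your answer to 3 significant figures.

Effusion rate of each component ∝ n_i/√M_i (partial pressure × 1/√M).
Mole fraction of C₃H₈ in the effusate = (n_C₃H₈/√M_C₃H₈) / (n_C₃H₈/√M_C₃H₈ + n_O₂/√M_O₂)
= (5.00/√44.10) / (5.00/√44.10 + 3.91/√32.00) = 0.7529/(0.7529 + 0.6912) = 0.521.

0.521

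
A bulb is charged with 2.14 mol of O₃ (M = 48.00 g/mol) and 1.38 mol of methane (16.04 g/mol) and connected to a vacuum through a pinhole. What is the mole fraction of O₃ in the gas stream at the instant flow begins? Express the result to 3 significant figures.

0.473

Effusion rate of each component ∝ n_i/√M_i (partial pressure × 1/√M).
Mole fraction of O₃ in the effusate = (n_O₃/√M_O₃) / (n_O₃/√M_O₃ + n_CH₄/√M_CH₄)
= (2.14/√48.00) / (2.14/√48.00 + 1.38/√16.04) = 0.3089/(0.3089 + 0.3446) = 0.473.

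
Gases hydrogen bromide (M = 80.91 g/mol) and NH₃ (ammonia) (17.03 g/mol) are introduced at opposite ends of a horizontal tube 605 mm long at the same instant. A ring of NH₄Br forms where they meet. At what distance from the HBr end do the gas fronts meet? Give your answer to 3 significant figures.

190 mm

Graham's law gives d_HBr/d_NH₃ = rate_HBr/rate_NH₃ = √(M_NH₃/M_HBr) = √(17.03/80.91) = 0.4588.
With d_HBr + d_NH₃ = 605 mm, d_NH₃ = 605/(1 + 0.4588) = 414.7 mm.
d_HBr = 605 − 414.7 = 190 mm.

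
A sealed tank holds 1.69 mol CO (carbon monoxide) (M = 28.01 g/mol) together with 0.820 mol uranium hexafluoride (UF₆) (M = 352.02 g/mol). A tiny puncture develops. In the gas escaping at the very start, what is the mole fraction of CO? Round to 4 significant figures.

The effusion rate of species i is ∝ p_i/√M_i ∝ n_i/√M_i.
So x_CO in the escaping gas = (n_CO/√M_CO) / Σ(n_i/√M_i)
= (1.69/√28.01) / (1.69/√28.01 + 0.820/√352.02) = 0.3193/(0.3193 + 0.04370) = 0.8796.

0.8796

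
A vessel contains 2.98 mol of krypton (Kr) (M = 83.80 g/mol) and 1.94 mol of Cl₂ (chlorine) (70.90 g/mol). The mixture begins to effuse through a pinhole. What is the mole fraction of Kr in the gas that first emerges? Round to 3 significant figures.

Effusion rate of each component ∝ n_i/√M_i (partial pressure × 1/√M).
So x_Kr in the escaping gas = (n_Kr/√M_Kr) / Σ(n_i/√M_i)
= (2.98/√83.80) / (2.98/√83.80 + 1.94/√70.90) = 0.3255/(0.3255 + 0.2304) = 0.586.

0.586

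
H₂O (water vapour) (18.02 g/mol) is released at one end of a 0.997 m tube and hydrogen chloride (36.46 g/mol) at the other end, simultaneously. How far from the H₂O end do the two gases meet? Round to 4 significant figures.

The fronts meet when d_H₂O + d_HCl = L with d_H₂O/d_HCl = √(M_HCl/M_H₂O) (Graham's law). Here √(M_HCl/M_H₂O) = √(36.46/18.02) = 1.422.
With d_H₂O + d_HCl = 0.997 m, d_HCl = 0.997/(1 + 1.422) = 0.4116 m.
d_H₂O = 0.997 − 0.4116 = 0.5854 m.

0.5854 m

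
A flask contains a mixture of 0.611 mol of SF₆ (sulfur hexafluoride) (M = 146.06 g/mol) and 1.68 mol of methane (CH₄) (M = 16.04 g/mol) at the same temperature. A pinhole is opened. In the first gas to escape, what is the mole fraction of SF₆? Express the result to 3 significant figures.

0.108

Each component's effusion rate ∝ (its partial pressure)·(1/√M) ∝ n_i/√M_i.
So x_SF₆ in the escaping gas = (n_SF₆/√M_SF₆) / Σ(n_i/√M_i)
= (0.611/√146.06) / (0.611/√146.06 + 1.68/√16.04) = 0.05056/(0.05056 + 0.4195) = 0.108.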